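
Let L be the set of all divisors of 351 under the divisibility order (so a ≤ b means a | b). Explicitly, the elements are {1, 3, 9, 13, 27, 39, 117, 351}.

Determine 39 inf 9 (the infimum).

3

In the divisibility order, the meet is the greatest common divisor: gcd(39, 9) = 3.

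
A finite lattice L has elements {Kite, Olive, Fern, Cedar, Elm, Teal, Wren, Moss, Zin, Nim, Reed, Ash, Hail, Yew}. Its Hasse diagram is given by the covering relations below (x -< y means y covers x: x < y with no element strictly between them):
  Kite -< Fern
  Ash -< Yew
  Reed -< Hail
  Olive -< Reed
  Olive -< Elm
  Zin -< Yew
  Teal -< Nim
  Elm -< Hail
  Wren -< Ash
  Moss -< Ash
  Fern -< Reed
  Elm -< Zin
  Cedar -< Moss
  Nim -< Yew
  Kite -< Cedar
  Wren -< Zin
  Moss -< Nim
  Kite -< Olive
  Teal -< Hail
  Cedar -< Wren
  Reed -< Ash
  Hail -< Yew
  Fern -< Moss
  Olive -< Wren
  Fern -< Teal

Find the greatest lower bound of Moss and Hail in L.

Common lower bounds of {Moss, Hail}: Fern, Kite.
The greatest among these is Fern.

Fern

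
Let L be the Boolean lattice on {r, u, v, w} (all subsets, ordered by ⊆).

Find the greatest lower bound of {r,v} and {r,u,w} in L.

Under ⊆, meet is intersection: {r,v} ∩ {r,u,w} = {r}.

{r}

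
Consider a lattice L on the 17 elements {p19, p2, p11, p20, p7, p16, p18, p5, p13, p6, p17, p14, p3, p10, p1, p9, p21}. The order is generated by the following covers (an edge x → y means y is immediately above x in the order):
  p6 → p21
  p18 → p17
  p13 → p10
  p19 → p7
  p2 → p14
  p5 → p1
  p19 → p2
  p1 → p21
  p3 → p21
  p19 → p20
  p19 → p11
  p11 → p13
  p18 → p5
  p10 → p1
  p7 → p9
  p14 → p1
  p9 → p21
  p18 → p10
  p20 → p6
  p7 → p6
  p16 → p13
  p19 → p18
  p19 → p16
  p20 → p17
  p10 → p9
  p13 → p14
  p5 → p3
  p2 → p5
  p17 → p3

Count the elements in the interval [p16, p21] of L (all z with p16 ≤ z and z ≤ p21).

7

The interval [p16, p21] = {p1, p10, p13, p14, p16, p21, p9}, which has 7 elements.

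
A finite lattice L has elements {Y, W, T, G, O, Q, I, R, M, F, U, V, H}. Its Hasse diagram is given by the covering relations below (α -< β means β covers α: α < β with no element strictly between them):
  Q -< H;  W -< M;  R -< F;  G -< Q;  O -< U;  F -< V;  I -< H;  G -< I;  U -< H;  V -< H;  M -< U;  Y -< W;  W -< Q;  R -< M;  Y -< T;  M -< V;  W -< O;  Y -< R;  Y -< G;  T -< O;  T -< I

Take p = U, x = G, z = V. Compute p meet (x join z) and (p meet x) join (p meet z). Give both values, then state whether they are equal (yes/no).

x join z = H, so p meet (x join z) = U meet H = U.
p meet x = Y and p meet z = M, so (p meet x) join (p meet z) = Y join M = M.
Equal: no.

U; M; no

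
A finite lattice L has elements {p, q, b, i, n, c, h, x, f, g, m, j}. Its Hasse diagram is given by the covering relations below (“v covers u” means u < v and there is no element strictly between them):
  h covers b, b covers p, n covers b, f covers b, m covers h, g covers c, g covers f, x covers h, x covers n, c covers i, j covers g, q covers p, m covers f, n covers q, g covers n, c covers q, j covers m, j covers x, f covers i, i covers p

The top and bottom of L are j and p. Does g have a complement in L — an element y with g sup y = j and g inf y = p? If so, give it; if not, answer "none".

none

For every candidate y, either g ∨ y ≠ j or g ∧ y ≠ p; no complement exists.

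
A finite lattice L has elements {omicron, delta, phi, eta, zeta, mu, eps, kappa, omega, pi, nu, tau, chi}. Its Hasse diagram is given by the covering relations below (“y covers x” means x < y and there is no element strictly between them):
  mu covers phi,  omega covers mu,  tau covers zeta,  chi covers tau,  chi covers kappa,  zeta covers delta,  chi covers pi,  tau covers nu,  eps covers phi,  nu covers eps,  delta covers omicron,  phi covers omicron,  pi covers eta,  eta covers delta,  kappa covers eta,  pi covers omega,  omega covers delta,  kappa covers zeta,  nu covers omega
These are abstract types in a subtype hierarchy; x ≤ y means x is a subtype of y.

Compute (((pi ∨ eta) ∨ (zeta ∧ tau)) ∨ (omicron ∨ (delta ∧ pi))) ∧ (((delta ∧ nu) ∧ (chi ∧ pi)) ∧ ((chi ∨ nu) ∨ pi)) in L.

delta

pi ∨ eta = pi
zeta ∧ tau = zeta
pi ∨ zeta = chi
delta ∧ pi = delta
omicron ∨ delta = delta
chi ∨ delta = chi
delta ∧ nu = delta
chi ∧ pi = pi
delta ∧ pi = delta
chi ∨ nu = chi
chi ∨ pi = chi
delta ∧ chi = delta
chi ∧ delta = delta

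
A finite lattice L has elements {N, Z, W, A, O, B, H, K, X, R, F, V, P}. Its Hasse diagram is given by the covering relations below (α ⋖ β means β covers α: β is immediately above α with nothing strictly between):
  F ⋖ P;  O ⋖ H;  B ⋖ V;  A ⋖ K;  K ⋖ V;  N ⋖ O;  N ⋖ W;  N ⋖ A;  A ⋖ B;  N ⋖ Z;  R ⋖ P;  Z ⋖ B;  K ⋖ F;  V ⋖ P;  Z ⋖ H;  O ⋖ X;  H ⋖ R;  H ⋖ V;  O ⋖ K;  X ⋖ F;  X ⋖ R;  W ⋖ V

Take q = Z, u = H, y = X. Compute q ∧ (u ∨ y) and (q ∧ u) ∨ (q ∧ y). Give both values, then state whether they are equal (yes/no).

Z; Z; yes

u ∨ y = R, so q ∧ (u ∨ y) = Z ∧ R = Z.
q ∧ u = Z and q ∧ y = N, so (q ∧ u) ∨ (q ∧ y) = Z ∨ N = Z.
Equal: yes.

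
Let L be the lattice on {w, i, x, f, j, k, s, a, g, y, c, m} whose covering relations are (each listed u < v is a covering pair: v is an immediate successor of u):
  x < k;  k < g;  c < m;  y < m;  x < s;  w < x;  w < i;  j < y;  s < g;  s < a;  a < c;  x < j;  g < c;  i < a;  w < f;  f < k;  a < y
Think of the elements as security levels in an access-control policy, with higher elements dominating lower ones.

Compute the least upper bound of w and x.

Common upper bounds of {w, x}: a, c, g, j, k, m, s, x, y.
The least among these is x.

x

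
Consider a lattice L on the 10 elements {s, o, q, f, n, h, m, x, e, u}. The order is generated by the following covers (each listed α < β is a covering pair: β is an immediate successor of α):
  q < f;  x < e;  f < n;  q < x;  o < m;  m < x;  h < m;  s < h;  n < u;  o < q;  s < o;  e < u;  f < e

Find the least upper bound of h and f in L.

Common upper bounds of {h, f}: e, u.
The least among these is e.

e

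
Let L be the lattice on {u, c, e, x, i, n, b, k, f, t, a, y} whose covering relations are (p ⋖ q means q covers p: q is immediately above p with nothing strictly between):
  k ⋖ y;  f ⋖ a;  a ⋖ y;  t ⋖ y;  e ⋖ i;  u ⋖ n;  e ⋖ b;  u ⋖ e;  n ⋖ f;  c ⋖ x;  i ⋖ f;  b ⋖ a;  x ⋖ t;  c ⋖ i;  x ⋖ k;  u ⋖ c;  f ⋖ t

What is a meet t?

Common lower bounds of {a, t}: c, e, f, i, n, u.
The greatest among these is f.

f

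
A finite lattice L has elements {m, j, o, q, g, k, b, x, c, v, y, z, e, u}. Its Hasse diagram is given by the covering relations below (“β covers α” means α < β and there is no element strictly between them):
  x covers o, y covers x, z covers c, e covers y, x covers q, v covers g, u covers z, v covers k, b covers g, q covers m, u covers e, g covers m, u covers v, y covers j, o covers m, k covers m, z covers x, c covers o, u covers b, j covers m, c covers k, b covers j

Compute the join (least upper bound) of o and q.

Common upper bounds of {o, q}: e, u, x, y, z.
The least among these is x.

x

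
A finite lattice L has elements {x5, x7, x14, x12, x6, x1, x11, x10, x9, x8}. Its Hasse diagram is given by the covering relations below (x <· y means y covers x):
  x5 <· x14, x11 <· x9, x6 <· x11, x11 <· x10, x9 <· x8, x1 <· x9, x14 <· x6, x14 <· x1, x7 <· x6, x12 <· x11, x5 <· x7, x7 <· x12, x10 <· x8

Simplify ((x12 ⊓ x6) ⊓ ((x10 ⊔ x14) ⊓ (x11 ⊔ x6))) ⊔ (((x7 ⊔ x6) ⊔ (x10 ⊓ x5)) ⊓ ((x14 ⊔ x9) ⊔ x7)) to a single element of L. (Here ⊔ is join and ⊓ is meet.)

x6

x12 ∧ x6 = x7
x10 ∨ x14 = x10
x11 ∨ x6 = x11
x10 ∧ x11 = x11
x7 ∧ x11 = x7
x7 ∨ x6 = x6
x10 ∧ x5 = x5
x6 ∨ x5 = x6
x14 ∨ x9 = x9
x9 ∨ x7 = x9
x6 ∧ x9 = x6
x7 ∨ x6 = x6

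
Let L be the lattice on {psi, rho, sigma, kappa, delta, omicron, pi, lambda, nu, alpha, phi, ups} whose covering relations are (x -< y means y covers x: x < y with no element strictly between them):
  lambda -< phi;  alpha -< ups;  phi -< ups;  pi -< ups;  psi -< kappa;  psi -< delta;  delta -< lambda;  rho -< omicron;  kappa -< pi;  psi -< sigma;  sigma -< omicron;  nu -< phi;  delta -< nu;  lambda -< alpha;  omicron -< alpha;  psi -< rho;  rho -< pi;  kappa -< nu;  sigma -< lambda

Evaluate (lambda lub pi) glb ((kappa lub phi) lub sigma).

lambda ∨ pi = ups
kappa ∨ phi = phi
phi ∨ sigma = phi
ups ∧ phi = phi

phi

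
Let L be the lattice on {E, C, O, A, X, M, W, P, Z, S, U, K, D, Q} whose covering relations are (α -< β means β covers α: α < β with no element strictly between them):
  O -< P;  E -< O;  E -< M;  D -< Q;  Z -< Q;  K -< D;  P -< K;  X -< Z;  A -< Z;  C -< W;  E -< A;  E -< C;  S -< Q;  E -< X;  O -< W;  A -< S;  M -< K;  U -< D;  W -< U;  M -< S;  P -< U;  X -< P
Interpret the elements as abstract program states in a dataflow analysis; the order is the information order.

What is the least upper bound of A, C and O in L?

Q

Common upper bounds of {A, C, O}: Q.
The least among these is Q.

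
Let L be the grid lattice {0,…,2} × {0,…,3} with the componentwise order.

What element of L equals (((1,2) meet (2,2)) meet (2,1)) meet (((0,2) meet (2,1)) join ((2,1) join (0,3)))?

(1,2) ∧ (2,2) = (1,2)
(1,2) ∧ (2,1) = (1,1)
(0,2) ∧ (2,1) = (0,1)
(2,1) ∨ (0,3) = (2,3)
(0,1) ∨ (2,3) = (2,3)
(1,1) ∧ (2,3) = (1,1)

(1,1)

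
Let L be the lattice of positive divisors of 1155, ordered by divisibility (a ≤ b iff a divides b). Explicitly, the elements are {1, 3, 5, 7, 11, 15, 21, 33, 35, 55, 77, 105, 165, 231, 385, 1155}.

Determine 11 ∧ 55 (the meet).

Common lower bounds of {11, 55}: 1, 11.
The greatest among these is 11.

11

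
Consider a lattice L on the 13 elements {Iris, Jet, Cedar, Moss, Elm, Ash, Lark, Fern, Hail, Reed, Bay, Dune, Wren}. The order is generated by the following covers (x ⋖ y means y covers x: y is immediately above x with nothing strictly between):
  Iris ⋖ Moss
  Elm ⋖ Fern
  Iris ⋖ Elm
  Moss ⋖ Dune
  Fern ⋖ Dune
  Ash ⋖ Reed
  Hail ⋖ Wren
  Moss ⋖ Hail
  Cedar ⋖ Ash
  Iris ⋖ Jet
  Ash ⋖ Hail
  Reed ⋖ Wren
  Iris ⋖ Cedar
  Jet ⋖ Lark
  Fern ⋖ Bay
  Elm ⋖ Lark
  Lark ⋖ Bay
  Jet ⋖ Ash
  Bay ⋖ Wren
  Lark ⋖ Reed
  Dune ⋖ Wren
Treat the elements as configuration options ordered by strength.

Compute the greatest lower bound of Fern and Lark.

Common lower bounds of {Fern, Lark}: Elm, Iris.
The greatest among these is Elm.

Elm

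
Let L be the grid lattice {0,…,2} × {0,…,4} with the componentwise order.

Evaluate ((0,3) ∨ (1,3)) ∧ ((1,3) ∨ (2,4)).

(0,3) ∨ (1,3) = (1,3)
(1,3) ∨ (2,4) = (2,4)
(1,3) ∧ (2,4) = (1,3)

(1,3)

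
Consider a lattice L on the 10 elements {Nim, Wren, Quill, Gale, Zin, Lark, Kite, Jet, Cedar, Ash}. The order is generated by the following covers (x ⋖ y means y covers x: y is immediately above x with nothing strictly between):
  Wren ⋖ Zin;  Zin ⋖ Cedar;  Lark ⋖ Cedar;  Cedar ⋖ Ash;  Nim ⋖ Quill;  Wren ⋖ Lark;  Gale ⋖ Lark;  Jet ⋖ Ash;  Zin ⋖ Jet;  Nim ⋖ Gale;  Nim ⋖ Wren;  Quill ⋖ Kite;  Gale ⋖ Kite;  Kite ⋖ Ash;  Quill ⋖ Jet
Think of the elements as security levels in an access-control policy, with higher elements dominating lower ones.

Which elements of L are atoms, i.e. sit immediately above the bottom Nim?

The atoms are exactly the elements that cover Nim: Gale, Quill, Wren.

Gale, Quill, Wren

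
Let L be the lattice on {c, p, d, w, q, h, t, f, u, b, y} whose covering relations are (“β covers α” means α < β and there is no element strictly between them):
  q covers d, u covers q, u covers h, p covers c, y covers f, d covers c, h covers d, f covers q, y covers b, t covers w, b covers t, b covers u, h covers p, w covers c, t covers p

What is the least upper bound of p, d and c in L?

Common upper bounds of {p, d, c}: b, h, u, y.
The least among these is h.

h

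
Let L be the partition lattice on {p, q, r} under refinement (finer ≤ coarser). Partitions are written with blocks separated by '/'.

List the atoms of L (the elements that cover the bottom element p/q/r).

p/qr, pq/r, pr/q

The atoms are exactly the elements that cover p/q/r: p/qr, pq/r, pr/q.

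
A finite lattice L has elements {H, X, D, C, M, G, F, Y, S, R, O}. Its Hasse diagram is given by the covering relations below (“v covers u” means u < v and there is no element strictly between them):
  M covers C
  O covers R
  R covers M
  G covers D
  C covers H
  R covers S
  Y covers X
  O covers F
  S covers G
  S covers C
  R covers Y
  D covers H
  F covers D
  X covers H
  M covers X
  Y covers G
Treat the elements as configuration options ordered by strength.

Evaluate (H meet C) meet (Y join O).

H

H ∧ C = H
Y ∨ O = O
H ∧ O = H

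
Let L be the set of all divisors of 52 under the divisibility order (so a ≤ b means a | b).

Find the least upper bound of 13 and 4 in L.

52

Common upper bounds of {13, 4}: 52.
The least among these is 52.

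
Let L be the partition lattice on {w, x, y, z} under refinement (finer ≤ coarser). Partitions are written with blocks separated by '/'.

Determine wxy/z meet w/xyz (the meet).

w/xy/z

Common lower bounds of {wxy/z, w/xyz}: w/x/y/z, w/xy/z.
The greatest among these is w/xy/z.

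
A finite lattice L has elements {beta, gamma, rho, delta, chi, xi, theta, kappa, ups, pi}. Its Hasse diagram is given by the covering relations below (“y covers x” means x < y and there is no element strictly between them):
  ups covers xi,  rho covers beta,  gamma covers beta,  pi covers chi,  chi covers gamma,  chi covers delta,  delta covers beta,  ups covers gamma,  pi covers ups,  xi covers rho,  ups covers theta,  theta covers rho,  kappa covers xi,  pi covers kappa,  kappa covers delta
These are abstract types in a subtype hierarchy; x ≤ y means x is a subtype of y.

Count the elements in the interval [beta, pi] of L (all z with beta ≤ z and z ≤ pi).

10

The interval [beta, pi] = {beta, chi, delta, gamma, kappa, pi, rho, theta, ups, xi}, which has 10 elements.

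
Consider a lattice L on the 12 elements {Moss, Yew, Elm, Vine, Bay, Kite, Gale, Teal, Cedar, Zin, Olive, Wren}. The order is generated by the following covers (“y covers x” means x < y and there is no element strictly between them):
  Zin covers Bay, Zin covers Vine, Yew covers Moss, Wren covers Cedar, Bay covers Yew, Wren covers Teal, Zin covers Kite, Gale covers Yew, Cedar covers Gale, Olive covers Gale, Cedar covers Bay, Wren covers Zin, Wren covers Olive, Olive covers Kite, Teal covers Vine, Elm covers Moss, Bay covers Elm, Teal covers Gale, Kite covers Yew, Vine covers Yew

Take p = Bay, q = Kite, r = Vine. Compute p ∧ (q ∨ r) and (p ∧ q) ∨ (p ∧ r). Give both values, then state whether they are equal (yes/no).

q ∨ r = Zin, so p ∧ (q ∨ r) = Bay ∧ Zin = Bay.
p ∧ q = Yew and p ∧ r = Yew, so (p ∧ q) ∨ (p ∧ r) = Yew ∨ Yew = Yew.
Equal: no.

Bay; Yew; no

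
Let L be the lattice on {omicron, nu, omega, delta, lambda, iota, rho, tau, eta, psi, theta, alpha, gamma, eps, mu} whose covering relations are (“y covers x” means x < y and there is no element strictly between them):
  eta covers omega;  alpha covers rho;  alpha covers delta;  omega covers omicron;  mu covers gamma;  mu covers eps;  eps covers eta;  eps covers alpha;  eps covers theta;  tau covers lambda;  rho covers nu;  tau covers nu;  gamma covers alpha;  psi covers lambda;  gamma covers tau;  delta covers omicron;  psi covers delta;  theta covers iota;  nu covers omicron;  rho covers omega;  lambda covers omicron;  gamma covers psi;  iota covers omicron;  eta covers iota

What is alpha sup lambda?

gamma

Common upper bounds of {alpha, lambda}: gamma, mu.
The least among these is gamma.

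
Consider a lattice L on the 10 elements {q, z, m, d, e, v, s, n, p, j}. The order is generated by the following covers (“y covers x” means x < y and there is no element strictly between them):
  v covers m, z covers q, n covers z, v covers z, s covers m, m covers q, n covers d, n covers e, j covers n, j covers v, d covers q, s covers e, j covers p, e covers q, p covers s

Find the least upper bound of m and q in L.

m

Common upper bounds of {m, q}: j, m, p, s, v.
The least among these is m.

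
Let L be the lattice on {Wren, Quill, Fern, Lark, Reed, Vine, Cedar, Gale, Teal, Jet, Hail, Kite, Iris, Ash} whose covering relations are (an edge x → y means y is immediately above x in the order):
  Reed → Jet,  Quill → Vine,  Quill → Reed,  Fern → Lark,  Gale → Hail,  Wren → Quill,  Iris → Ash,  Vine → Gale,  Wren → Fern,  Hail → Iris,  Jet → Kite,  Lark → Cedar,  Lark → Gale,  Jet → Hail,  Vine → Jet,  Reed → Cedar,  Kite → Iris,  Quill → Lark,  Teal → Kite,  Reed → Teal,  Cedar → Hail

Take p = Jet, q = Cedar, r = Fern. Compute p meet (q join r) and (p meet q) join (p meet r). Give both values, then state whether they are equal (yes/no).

Reed; Reed; yes

q join r = Cedar, so p meet (q join r) = Jet meet Cedar = Reed.
p meet q = Reed and p meet r = Wren, so (p meet q) join (p meet r) = Reed join Wren = Reed.
Equal: yes.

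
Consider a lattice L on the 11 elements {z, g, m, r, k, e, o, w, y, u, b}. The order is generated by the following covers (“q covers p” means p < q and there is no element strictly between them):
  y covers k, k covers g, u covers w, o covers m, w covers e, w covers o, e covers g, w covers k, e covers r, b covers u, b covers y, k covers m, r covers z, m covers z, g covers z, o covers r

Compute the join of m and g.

k

Common upper bounds of {m, g}: b, k, u, w, y.
The least among these is k.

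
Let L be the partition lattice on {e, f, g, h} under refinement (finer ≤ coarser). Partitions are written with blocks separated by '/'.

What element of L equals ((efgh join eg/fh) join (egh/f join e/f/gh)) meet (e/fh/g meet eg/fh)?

e/fh/g

efgh ∨ eg/fh = efgh
egh/f ∨ e/f/gh = egh/f
efgh ∨ egh/f = efgh
e/fh/g ∧ eg/fh = e/fh/g
efgh ∧ e/fh/g = e/fh/g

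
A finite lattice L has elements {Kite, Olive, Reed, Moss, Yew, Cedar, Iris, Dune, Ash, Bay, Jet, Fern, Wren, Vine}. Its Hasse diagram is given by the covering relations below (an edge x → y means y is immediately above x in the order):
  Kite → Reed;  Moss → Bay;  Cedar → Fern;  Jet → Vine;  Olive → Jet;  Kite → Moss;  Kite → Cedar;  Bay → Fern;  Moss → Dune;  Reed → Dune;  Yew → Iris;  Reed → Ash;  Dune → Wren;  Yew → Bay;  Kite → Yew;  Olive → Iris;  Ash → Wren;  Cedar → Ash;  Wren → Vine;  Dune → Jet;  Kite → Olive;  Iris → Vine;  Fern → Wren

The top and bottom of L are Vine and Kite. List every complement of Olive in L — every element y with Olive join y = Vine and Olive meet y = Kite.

Ash, Bay, Cedar, Fern, Wren

Need y with Olive ∨ y = Vine and Olive ∧ y = Kite.
Checking each element gives: Ash, Bay, Cedar, Fern, Wren.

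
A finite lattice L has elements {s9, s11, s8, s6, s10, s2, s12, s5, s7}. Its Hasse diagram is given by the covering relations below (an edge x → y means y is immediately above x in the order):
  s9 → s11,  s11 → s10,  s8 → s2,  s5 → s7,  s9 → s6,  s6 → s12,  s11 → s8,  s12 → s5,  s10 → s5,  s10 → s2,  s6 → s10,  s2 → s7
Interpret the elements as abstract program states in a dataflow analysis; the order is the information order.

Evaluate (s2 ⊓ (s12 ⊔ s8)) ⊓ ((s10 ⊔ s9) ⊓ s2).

s12 ∨ s8 = s7
s2 ∧ s7 = s2
s10 ∨ s9 = s10
s10 ∧ s2 = s10
s2 ∧ s10 = s10

s10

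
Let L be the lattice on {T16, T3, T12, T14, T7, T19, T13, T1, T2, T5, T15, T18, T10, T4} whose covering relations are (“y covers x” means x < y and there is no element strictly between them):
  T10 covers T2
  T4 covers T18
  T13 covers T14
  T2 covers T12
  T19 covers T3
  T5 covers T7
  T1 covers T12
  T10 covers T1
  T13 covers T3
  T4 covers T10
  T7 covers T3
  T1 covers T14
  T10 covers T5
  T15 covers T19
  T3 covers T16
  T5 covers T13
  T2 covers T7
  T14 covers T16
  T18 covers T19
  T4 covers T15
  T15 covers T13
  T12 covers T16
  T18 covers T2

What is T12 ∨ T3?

T2

Common upper bounds of {T12, T3}: T10, T18, T2, T4.
The least among these is T2.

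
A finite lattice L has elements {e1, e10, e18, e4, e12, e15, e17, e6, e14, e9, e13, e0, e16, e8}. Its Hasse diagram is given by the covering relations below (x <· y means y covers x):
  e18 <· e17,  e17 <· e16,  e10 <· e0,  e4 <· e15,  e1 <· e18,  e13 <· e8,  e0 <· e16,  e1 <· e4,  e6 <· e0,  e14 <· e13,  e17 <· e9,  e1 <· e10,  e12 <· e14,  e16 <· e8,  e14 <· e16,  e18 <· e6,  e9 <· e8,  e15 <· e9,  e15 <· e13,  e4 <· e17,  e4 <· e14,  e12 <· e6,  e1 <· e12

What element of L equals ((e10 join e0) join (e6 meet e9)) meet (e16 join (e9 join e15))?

e0

e10 ∨ e0 = e0
e6 ∧ e9 = e18
e0 ∨ e18 = e0
e9 ∨ e15 = e9
e16 ∨ e9 = e8
e0 ∧ e8 = e0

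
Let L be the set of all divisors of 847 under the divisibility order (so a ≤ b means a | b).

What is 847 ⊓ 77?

77

In the divisibility order, the meet is the greatest common divisor: gcd(847, 77) = 77.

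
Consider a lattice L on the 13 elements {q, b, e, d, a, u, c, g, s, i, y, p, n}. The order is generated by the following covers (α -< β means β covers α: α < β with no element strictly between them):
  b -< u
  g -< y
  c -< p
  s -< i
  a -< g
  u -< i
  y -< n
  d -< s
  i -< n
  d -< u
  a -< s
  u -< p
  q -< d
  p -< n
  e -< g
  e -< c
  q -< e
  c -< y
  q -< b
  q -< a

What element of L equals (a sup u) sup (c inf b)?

i

a ∨ u = i
c ∧ b = q
i ∨ q = i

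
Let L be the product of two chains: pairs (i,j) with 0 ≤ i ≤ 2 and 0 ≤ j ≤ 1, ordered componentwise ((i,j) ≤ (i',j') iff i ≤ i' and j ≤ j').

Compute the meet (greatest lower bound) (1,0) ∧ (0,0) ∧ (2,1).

(0,0)

Common lower bounds of {(1,0), (0,0), (2,1)}: (0,0).
The greatest among these is (0,0).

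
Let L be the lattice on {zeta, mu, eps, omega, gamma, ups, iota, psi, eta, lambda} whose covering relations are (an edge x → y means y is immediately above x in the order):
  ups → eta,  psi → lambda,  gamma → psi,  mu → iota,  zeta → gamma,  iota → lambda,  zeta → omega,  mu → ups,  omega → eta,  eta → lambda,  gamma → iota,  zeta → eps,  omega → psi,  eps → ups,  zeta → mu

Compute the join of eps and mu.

ups

Common upper bounds of {eps, mu}: eta, lambda, ups.
The least among these is ups.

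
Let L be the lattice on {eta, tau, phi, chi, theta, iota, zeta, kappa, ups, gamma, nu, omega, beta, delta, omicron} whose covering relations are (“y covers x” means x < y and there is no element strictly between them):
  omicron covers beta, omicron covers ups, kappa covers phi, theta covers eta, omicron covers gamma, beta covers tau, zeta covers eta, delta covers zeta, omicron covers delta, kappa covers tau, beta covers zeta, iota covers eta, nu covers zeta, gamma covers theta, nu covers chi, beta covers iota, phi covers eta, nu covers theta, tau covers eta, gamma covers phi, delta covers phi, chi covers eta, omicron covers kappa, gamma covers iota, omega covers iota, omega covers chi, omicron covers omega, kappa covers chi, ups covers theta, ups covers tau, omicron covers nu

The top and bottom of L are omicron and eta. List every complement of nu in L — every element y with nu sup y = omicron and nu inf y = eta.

Need y with nu ∨ y = omicron and nu ∧ y = eta.
Checking each element gives: iota, phi, tau.

iota, phi, tau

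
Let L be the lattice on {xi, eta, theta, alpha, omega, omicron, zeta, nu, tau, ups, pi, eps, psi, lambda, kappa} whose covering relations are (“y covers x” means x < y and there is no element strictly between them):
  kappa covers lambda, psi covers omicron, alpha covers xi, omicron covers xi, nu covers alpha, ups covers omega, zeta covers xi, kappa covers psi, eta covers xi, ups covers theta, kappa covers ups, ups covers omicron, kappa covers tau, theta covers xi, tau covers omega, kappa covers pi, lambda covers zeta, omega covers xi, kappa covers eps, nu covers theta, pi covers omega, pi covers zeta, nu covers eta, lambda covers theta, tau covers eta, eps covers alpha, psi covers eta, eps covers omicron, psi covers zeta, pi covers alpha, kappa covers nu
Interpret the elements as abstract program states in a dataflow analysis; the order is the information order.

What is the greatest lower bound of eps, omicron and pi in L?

xi

Common lower bounds of {eps, omicron, pi}: xi.
The greatest among these is xi.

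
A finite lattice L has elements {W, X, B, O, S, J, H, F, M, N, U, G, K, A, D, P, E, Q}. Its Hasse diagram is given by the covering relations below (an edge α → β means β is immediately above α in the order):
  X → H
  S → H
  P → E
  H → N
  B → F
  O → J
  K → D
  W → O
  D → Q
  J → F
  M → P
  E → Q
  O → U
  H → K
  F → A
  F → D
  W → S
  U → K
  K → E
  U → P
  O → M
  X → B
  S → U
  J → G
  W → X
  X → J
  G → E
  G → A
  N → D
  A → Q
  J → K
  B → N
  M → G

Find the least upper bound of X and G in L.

G

Common upper bounds of {X, G}: A, E, G, Q.
The least among these is G.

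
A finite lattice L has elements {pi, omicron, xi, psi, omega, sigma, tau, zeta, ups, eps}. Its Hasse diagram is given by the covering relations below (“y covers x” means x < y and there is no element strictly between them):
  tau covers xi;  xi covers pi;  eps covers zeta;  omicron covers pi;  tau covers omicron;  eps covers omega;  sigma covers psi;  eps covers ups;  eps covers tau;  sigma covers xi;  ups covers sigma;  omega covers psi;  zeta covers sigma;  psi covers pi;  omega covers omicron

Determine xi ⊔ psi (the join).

sigma

Common upper bounds of {xi, psi}: eps, sigma, ups, zeta.
The least among these is sigma.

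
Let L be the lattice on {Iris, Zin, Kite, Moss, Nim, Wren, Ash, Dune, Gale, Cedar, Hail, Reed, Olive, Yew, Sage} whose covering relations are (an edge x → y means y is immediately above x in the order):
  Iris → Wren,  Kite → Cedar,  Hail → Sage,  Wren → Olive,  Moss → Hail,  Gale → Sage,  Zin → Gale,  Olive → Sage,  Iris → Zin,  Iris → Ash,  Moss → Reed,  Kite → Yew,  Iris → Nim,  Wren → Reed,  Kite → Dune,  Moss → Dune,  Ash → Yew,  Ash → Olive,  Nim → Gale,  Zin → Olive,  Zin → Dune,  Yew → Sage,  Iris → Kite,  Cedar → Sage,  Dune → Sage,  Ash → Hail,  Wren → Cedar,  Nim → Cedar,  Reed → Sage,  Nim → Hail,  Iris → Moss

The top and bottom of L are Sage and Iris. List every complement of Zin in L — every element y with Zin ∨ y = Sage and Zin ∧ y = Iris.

Need y with Zin ∨ y = Sage and Zin ∧ y = Iris.
Checking each element gives: Cedar, Hail, Reed, Yew.

Cedar, Hail, Reed, Yew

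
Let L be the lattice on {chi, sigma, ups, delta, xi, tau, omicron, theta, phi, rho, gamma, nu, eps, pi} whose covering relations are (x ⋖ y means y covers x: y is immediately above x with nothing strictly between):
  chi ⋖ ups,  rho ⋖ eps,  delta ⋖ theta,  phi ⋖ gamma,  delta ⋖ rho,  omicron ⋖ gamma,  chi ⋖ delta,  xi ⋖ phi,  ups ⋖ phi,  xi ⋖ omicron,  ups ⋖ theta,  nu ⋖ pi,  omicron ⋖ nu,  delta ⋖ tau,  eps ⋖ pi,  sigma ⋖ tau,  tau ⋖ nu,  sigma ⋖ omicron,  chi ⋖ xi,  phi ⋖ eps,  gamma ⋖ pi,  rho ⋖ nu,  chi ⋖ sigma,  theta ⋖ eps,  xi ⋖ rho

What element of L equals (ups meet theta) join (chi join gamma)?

ups ∧ theta = ups
chi ∨ gamma = gamma
ups ∨ gamma = gamma

gamma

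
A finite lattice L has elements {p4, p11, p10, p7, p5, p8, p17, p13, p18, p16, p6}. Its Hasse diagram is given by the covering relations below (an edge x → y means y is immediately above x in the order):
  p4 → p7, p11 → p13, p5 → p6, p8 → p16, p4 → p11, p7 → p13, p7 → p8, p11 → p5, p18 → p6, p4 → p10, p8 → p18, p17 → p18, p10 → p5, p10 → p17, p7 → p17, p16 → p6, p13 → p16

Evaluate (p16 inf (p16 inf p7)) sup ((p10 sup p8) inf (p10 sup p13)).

p18

p16 ∧ p7 = p7
p16 ∧ p7 = p7
p10 ∨ p8 = p18
p10 ∨ p13 = p6
p18 ∧ p6 = p18
p7 ∨ p18 = p18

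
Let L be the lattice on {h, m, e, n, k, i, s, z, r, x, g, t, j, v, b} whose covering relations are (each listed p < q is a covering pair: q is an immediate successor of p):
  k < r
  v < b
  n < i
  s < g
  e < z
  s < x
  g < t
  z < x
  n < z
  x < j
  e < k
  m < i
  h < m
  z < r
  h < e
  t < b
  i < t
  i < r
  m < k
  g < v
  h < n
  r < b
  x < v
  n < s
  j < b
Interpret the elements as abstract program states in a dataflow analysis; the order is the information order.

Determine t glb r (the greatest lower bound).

i

Common lower bounds of {t, r}: h, i, m, n.
The greatest among these is i.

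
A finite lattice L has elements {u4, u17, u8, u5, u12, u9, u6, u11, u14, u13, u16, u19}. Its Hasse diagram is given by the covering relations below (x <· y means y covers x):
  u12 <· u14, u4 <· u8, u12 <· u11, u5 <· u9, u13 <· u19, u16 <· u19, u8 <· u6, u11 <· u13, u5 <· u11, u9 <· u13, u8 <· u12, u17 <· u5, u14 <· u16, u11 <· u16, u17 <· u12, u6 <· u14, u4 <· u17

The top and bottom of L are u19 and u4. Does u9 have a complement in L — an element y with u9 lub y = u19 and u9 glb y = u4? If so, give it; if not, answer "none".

u6

Need y with u9 ∨ y = u19 and u9 ∧ y = u4.
Checking each element gives: u6.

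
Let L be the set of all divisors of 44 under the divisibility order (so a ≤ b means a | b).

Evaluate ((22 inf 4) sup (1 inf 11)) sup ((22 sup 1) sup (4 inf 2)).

22

22 ∧ 4 = 2
1 ∧ 11 = 1
2 ∨ 1 = 2
22 ∨ 1 = 22
4 ∧ 2 = 2
22 ∨ 2 = 22
2 ∨ 22 = 22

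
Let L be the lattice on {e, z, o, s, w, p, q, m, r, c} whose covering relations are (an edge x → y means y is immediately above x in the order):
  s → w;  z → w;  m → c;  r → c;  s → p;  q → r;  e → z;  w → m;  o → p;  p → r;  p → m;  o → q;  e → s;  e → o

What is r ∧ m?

Common lower bounds of {r, m}: e, o, p, s.
The greatest among these is p.

p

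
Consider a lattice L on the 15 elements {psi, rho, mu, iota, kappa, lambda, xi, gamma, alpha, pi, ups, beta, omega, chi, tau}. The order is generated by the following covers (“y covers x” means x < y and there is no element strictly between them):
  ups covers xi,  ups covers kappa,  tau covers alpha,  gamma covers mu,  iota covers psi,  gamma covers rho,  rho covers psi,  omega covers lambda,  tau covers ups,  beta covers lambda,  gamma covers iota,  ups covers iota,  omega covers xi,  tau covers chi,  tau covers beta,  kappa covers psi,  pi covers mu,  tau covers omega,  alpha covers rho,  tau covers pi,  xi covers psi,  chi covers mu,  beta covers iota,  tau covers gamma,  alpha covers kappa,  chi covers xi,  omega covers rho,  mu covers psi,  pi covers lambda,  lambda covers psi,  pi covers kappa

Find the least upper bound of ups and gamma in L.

tau

Common upper bounds of {ups, gamma}: tau.
The least among these is tau.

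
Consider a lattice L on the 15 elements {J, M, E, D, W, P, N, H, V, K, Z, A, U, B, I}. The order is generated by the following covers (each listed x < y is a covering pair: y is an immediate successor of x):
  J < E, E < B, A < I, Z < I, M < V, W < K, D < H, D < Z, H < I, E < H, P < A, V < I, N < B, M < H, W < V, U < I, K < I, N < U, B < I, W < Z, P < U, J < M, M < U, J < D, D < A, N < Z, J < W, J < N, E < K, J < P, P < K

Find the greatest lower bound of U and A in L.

Common lower bounds of {U, A}: J, P.
The greatest among these is P.

P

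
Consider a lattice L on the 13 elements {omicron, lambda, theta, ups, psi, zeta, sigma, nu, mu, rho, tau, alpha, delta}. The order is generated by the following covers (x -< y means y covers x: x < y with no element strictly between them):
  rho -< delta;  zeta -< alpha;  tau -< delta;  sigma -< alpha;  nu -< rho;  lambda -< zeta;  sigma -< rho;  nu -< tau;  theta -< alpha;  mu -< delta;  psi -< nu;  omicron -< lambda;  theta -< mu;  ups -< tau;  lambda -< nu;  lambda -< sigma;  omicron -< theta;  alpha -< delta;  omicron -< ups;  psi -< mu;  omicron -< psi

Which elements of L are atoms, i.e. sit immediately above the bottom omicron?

The atoms are exactly the elements that cover omicron: lambda, psi, theta, ups.

lambda, psi, theta, ups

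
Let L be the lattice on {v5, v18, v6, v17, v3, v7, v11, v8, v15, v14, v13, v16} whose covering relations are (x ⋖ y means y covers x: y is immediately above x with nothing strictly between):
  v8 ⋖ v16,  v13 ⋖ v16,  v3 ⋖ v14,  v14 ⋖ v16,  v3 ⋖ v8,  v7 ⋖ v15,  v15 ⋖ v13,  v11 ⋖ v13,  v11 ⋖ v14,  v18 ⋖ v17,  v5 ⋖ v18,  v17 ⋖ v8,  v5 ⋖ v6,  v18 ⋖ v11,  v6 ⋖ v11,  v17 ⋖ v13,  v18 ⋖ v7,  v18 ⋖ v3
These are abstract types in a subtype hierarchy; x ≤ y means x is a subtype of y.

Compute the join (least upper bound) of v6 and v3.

v14

Common upper bounds of {v6, v3}: v14, v16.
The least among these is v14.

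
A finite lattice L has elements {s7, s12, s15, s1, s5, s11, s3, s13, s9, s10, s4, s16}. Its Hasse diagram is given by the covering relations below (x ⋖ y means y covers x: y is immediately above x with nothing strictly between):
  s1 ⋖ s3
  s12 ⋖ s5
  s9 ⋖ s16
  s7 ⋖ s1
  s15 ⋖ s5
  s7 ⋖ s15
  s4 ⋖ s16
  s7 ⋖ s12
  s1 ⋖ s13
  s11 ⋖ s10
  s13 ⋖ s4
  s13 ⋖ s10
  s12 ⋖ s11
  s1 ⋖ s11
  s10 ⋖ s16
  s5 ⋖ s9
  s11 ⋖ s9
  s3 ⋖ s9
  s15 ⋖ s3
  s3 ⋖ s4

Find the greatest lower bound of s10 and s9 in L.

s11

Common lower bounds of {s10, s9}: s1, s11, s12, s7.
The greatest among these is s11.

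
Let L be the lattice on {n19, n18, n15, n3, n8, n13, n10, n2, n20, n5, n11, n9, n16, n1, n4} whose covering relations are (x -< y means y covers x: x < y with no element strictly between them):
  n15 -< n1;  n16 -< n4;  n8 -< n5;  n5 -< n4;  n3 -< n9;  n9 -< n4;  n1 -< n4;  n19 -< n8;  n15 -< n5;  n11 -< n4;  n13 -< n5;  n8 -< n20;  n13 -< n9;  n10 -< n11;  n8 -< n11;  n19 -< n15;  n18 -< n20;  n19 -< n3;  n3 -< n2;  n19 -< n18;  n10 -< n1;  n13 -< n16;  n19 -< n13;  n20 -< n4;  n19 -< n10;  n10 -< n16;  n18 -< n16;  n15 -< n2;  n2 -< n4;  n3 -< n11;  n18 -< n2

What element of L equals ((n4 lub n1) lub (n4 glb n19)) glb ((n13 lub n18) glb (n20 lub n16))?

n16

n4 ∨ n1 = n4
n4 ∧ n19 = n19
n4 ∨ n19 = n4
n13 ∨ n18 = n16
n20 ∨ n16 = n4
n16 ∧ n4 = n16
n4 ∧ n16 = n16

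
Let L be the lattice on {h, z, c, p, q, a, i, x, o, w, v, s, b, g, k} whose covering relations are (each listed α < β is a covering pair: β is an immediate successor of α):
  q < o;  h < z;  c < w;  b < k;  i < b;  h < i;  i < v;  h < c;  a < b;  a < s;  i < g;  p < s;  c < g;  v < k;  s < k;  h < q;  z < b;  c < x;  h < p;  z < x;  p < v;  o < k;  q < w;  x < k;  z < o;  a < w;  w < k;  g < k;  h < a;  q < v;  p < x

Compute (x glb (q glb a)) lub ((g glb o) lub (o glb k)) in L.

q ∧ a = h
x ∧ h = h
g ∧ o = h
o ∧ k = o
h ∨ o = o
h ∨ o = o

o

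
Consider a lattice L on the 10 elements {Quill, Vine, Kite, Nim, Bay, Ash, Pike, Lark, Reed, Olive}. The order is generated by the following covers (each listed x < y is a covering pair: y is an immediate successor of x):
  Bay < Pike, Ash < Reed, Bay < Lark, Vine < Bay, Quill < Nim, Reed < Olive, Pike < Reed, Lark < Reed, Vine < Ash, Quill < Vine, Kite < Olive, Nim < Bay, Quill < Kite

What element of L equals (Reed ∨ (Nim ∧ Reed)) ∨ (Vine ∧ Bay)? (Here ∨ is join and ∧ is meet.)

Reed

Nim ∧ Reed = Nim
Reed ∨ Nim = Reed
Vine ∧ Bay = Vine
Reed ∨ Vine = Reed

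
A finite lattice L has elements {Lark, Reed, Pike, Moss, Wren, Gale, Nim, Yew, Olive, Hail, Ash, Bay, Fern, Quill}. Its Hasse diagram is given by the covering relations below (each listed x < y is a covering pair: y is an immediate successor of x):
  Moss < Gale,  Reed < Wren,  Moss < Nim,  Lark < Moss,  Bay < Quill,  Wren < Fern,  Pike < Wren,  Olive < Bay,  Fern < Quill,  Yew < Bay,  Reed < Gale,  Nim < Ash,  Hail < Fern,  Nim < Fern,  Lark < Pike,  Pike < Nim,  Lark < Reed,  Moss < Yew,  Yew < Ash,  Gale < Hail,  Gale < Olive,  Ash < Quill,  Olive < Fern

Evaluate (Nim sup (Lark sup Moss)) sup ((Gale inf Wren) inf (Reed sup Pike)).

Fern

Lark ∨ Moss = Moss
Nim ∨ Moss = Nim
Gale ∧ Wren = Reed
Reed ∨ Pike = Wren
Reed ∧ Wren = Reed
Nim ∨ Reed = Fern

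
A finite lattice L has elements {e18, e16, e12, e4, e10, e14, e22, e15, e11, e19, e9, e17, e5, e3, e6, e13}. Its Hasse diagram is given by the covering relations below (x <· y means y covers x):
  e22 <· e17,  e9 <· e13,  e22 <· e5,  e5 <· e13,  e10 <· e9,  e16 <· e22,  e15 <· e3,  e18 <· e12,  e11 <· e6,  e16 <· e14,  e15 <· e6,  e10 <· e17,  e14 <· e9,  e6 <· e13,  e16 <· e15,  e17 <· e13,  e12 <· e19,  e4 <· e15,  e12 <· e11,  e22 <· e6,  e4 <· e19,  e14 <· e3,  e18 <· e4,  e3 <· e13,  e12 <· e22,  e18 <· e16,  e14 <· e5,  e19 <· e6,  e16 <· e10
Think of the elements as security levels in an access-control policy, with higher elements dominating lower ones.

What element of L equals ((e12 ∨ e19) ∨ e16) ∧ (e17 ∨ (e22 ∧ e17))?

e12 ∨ e19 = e19
e19 ∨ e16 = e6
e22 ∧ e17 = e22
e17 ∨ e22 = e17
e6 ∧ e17 = e22

e22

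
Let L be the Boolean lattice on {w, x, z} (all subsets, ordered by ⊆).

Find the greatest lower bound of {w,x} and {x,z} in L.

{x}

Under ⊆, meet is intersection: {w,x} ∩ {x,z} = {x}.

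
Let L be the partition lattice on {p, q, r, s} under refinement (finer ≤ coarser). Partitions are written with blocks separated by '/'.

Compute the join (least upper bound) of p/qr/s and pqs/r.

pqrs

The join of p/qr/s and pqs/r merges any blocks that overlap across the partitions, giving pqrs.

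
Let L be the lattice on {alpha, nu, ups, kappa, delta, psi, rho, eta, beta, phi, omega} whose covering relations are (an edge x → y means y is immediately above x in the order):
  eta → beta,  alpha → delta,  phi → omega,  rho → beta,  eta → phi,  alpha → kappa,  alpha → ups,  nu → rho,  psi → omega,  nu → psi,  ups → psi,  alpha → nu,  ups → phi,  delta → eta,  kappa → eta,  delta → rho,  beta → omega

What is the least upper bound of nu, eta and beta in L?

Common upper bounds of {nu, eta, beta}: beta, omega.
The least among these is beta.

beta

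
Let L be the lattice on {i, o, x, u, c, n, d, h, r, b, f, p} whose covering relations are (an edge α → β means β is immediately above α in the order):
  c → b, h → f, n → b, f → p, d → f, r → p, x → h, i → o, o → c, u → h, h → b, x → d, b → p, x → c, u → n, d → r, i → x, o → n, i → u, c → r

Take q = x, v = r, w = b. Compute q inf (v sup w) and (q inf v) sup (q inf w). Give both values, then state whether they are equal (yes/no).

v sup w = p, so q inf (v sup w) = x inf p = x.
q inf v = x and q inf w = x, so (q inf v) sup (q inf w) = x sup x = x.
Equal: yes.

x; x; yes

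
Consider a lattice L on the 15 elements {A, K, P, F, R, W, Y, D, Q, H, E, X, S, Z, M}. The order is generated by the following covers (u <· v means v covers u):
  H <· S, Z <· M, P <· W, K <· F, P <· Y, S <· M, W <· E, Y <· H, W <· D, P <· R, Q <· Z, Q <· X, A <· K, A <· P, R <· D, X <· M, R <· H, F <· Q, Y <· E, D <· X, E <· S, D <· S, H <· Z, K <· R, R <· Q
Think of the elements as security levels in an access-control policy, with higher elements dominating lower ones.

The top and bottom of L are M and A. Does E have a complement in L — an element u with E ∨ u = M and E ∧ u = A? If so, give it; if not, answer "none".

F

Need u with E ∨ u = M and E ∧ u = A.
Checking each element gives: F.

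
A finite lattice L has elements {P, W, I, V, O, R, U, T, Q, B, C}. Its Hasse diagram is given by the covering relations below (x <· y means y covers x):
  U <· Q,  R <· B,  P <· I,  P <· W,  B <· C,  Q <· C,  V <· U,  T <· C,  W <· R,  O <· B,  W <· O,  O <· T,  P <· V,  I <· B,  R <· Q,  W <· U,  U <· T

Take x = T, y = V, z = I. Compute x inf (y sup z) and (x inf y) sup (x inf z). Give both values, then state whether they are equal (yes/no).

T; V; no

y sup z = C, so x inf (y sup z) = T inf C = T.
x inf y = V and x inf z = P, so (x inf y) sup (x inf z) = V sup P = V.
Equal: no.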